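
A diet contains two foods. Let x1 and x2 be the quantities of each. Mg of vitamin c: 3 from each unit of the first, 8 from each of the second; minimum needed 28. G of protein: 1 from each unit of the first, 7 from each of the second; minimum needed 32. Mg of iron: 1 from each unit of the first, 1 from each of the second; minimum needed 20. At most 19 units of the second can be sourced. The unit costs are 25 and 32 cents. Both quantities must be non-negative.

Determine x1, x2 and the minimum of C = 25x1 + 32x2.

The feasible region is unbounded (it extends along (1, 0)), but C strictly increases along every unbounded feasible direction, so there is no improving ray and the minimum is attained at a vertex.

The binding constraints are x1 + 7x2 = 32 and x1 + x2 = 20.
Solving simultaneously gives x1 = 18, x2 = 2.

x1 = 18, x2 = 2, minimum C = 514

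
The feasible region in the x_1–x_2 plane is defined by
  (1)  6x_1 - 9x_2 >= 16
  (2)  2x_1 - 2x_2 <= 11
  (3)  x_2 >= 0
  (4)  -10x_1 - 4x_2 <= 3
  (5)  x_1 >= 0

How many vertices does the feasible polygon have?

3

The feasible vertices (each the meet of two boundaries and inside every other half-plane) are:
  (67/6, 17/3)
  (8/3, 0)
  (11/2, 0)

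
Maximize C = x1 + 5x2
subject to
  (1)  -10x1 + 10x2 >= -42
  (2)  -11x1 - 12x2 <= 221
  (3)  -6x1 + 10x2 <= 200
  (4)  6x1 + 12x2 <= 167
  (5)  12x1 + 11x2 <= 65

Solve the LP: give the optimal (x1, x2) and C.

Corner points and C = x1 + 5x2:
  (-853/115, -1336/115) → C = -7533/115
  (556/115, 73/115) → C = 921/115
  (-2305/91, 437/91) → C = -120/91
  (-25/3, 15) → C = 200/3

x1 = -25/3, x2 = 15, maximum C = 200/3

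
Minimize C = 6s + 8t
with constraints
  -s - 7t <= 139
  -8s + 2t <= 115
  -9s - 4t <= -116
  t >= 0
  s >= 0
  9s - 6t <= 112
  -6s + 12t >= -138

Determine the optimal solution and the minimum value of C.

s = 572/45, t = 2/5, minimum C = 1192/15

Extreme points and C = 6s + 8t:
  (0, 115/2) → C = 460
  (0, 29) → C = 232
  (572/45, 2/5) → C = 1192/15
The feasible region is unbounded (it extends along (2, 3), (1, 4)), but C strictly increases along every unbounded feasible direction, so there is no improving ray and the minimum is attained at a vertex.

The binding constraints are -9s - 4t = -116 and 9s - 6t = 112.
Solving simultaneously gives s = 572/45, t = 2/5.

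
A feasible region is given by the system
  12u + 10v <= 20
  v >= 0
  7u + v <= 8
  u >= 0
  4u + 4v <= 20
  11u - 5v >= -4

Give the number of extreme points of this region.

5

Intersecting each pair of boundary lines and keeping only the points that satisfy every inequality leaves:
  (30/29, 22/29)
  (6/17, 134/85)
  (8/7, 0)
  (0, 0)
  (0, 4/5)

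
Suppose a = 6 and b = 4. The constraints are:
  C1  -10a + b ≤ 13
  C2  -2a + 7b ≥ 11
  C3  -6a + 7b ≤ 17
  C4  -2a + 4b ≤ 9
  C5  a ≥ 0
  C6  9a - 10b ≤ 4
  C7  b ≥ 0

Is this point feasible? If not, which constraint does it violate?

not feasible — violates C6

Constraint C6: 9a - 10b = 14, which is not ≤ 4. All other constraints are satisfied.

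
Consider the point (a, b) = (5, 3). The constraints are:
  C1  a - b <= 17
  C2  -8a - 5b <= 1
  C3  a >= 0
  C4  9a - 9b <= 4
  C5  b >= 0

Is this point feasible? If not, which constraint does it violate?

Constraint C4: 9a - 9b = 18, which is not ≤ 4. All other constraints are satisfied.

not feasible — violates C4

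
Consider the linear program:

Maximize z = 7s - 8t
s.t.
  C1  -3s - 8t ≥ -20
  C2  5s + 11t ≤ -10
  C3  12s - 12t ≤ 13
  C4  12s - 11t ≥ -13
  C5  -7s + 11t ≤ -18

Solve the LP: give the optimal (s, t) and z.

s = -299/12, t = -26, maximum z = 403/12

Vertices and z = 7s - 8t:
  (-299/12, -26) → z = 403/12
  (-73/48, -125/48) → z = 163/16
  (-31/5, -307/55) → z = 69/55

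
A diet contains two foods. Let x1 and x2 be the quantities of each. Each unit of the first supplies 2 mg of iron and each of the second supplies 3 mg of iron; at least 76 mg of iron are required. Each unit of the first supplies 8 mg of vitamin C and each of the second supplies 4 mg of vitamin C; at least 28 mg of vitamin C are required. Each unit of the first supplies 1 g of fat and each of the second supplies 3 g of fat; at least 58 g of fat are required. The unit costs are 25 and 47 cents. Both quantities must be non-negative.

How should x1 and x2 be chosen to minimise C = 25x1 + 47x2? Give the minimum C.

Extreme points and C = 25x1 + 47x2:
  (0, 76/3) → C = 3572/3
  (58, 0) → C = 1450
  (18, 40/3) → C = 3230/3
The feasible region is unbounded (it extends along (0, 1), (1, 0)), but C strictly increases along every unbounded feasible direction, so there is no improving ray and the minimum is attained at a vertex.

The optimum lies where 2x1 + 3x2 = 76 and x1 + 3x2 = 58.
Solving simultaneously gives x1 = 18, x2 = 40/3.

x1 = 18, x2 = 40/3, minimum C = 3230/3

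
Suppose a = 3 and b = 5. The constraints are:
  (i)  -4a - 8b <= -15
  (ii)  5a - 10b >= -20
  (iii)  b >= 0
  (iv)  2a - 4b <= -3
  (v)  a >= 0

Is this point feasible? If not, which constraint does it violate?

not feasible — violates (ii)

Constraint (ii): 5a - 10b = -35, which is not ≥ -20. All other constraints are satisfied.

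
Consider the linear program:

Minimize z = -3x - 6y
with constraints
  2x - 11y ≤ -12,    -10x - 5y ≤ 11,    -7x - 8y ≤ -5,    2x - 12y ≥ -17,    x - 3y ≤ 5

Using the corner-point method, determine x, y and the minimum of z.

x = 37/2, y = 9/2, minimum z = -165/2

Extreme points and z = -3x - 6y:
  (-41/93, 94/93) → z = -147/31
  (91/5, 22/5) → z = -81
  (-19/25, 129/100) → z = -273/50
  (37/2, 9/2) → z = -165/2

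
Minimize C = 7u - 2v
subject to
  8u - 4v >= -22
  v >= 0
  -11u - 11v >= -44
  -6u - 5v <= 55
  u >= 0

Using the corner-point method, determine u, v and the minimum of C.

u = 0, v = 4, minimum C = -8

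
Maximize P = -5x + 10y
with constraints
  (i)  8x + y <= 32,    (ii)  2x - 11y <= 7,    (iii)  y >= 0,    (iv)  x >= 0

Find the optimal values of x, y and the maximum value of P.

Feasible corners and P = -5x + 10y:
  (359/90, 4/45) → P = -343/18
  (0, 32) → P = 320
  (7/2, 0) → P = -35/2
  (0, 0) → P = 0

At the optimal vertex, 8x + y = 32 and x = 0.
Solving simultaneously gives x = 0, y = 32.

x = 0, y = 32, maximum P = 320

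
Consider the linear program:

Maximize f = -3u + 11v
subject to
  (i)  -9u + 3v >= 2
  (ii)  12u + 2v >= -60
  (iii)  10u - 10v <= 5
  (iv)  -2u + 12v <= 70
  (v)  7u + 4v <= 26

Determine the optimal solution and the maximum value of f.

u = -215/37, v = 180/37, maximum f = 2625/37

Corner points and f = -3u + 11v:
  (-7/12, -13/12) → f = -61/6
  (70/57, 248/57) → f = 2518/57
  (-59/14, -33/7) → f = -549/14
  (-215/37, 180/37) → f = 2625/37
  (8/23, 271/46) → f = 2933/46

The optimum lies where 12u + 2v = -60 and -2u + 12v = 70.
Solving simultaneously gives u = -215/37, v = 180/37.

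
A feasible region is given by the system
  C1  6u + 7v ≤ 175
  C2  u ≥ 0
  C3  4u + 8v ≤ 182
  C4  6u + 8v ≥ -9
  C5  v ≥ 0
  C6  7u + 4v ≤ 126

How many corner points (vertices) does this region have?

5

The feasible vertices (each the meet of two boundaries and inside every other half-plane) are:
  (63/10, 98/5)
  (182/25, 469/25)
  (0, 91/4)
  (0, 0)
  (18, 0)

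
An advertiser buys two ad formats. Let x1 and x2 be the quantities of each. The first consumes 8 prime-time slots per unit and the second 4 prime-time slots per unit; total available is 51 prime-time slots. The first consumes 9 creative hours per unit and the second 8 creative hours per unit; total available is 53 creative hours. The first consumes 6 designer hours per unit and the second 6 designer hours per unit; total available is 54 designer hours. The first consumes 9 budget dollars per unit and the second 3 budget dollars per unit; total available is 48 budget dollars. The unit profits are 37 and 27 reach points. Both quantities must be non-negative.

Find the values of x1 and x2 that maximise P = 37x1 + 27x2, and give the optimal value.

Vertices and P = 37x1 + 27x2:
  (0, 0) → P = 0
  (0, 53/8) → P = 1431/8
  (16/3, 0) → P = 592/3
  (5, 1) → P = 212

The binding constraints are 9x1 + 8x2 = 53 and 9x1 + 3x2 = 48.
Solving simultaneously gives x1 = 5, x2 = 1.

x1 = 5, x2 = 1, maximum P = 212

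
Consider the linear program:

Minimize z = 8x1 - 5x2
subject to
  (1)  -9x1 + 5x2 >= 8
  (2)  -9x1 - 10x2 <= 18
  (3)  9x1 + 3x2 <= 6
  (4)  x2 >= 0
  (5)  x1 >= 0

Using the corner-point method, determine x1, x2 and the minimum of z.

Extreme points and z = 8x1 - 5x2:
  (1/12, 7/4) → z = -97/12
  (0, 8/5) → z = -8
  (0, 2) → z = -10

The optimum lies where 9x1 + 3x2 = 6 and x1 = 0.
Solving simultaneously gives x1 = 0, x2 = 2.

x1 = 0, x2 = 2, minimum z = -10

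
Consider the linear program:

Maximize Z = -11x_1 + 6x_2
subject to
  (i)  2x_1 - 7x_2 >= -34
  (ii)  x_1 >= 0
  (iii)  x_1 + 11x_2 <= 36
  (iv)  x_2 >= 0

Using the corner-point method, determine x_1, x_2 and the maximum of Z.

The optimum lies where x_1 = 0 and x_1 + 11x_2 = 36.
Solving simultaneously gives x_1 = 0, x_2 = 36/11.

x_1 = 0, x_2 = 36/11, maximum Z = 216/11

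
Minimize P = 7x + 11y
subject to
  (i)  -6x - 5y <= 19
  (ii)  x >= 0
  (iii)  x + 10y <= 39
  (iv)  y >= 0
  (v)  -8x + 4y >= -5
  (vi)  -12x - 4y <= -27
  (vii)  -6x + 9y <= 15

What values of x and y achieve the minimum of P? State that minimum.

x = 8/5, y = 39/20, minimum P = 653/20

Vertices and P = 7x + 11y:
  (8/5, 39/20) → P = 653/20
  (35/16, 25/8) → P = 795/16
  (61/44, 57/22) → P = 1681/44

The binding constraints are -8x + 4y = -5 and -12x - 4y = -27.
Solving simultaneously gives x = 8/5, y = 39/20.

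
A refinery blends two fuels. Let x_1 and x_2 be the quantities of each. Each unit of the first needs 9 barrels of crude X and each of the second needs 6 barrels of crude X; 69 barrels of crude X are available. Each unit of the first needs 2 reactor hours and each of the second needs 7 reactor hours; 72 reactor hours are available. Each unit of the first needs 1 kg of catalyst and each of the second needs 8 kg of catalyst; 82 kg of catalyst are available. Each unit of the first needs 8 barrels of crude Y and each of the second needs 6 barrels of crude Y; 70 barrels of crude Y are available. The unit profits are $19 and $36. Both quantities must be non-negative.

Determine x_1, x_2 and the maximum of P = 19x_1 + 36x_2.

x_1 = 1, x_2 = 10, maximum P = 379

Vertices and P = 19x_1 + 36x_2:
  (0, 0) → P = 0
  (0, 41/4) → P = 369
  (23/3, 0) → P = 437/3
  (1, 10) → P = 379
  (2/9, 92/9) → P = 3350/9

At the optimal vertex, 9x_1 + 6x_2 = 69 and 2x_1 + 7x_2 = 72.
Solving simultaneously gives x_1 = 1, x_2 = 10.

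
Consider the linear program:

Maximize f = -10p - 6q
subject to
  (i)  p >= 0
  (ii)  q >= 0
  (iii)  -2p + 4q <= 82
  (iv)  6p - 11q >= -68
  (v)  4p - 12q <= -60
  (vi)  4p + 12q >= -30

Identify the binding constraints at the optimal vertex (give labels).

(i) and (v)

Feasible corners and f = -10p - 6q:
  (0, 68/11) → f = -408/11
  (0, 5) → f = -30
  (315, 178) → f = -4218
The feasible region is unbounded (it extends along (3, 1), (2, 1)), but f strictly decreases along every unbounded feasible direction, so there is no improving ray and the maximum is attained at a vertex.

The maximum is at (0, 5). Substituting into each constraint, equality holds for (i) and (v); the remaining constraints have slack.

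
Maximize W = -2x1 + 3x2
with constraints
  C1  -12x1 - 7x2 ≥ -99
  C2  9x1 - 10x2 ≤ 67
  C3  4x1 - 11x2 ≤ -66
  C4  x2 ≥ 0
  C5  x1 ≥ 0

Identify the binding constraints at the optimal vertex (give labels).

Corner points and W = -2x1 + 3x2:
  (627/160, 297/40) → W = 231/16
  (0, 99/7) → W = 297/7
  (0, 6) → W = 18

The maximum is at (0, 99/7). Substituting into each constraint, equality holds for C1 and C5; the remaining constraints have slack.

C1 and C5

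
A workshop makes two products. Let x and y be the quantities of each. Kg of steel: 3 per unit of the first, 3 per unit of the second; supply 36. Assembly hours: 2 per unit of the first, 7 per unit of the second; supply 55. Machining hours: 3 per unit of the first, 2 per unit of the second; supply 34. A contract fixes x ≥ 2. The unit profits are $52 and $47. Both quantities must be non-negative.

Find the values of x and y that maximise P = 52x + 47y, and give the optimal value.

The binding constraints are 3x + 3y = 36 and 3x + 2y = 34.
Solving simultaneously gives x = 10, y = 2.

x = 10, y = 2, maximum P = 614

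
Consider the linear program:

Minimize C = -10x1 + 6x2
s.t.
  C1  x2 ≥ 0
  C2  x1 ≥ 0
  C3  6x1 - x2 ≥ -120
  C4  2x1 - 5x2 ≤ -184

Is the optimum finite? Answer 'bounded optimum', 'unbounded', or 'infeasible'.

From the feasible point (0, 120), moving in the direction (5, 2) keeps every constraint satisfied while C decreases without bound.

unbounded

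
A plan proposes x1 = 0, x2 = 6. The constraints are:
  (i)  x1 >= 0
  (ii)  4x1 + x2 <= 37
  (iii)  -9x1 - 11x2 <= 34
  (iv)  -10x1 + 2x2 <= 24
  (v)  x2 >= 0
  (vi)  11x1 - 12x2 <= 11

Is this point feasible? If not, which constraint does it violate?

(i): 0 ≥ 0 ✓
(ii): 6 ≤ 37 ✓
(iii): -66 ≤ 34 ✓
(iv): 12 ≤ 24 ✓
(v): 6 ≥ 0 ✓
(vi): -72 ≤ 11 ✓

feasible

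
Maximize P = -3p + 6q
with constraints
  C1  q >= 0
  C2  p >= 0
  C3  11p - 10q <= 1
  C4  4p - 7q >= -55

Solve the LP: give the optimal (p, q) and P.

Feasible corners and P = -3p + 6q:
  (0, 0) → P = 0
  (1/11, 0) → P = -3/11
  (0, 55/7) → P = 330/7
  (557/37, 609/37) → P = 1983/37

p = 557/37, q = 609/37, maximum P = 1983/37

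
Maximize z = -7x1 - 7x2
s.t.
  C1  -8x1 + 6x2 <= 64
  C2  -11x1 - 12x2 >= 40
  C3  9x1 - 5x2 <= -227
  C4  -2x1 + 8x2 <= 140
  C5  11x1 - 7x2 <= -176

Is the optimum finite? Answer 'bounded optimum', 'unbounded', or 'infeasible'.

unbounded

From the feasible point (-521/7, -620/7), moving in the direction (-6, -8) keeps every constraint satisfied while z increases without bound.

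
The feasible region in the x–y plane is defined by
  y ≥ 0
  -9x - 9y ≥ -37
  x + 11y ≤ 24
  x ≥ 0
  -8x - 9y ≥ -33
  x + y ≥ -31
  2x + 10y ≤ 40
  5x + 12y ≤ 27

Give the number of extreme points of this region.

6

The feasible vertices (each the meet of two boundaries and inside every other half-plane) are:
  (37/9, 0)
  (0, 0)
  (4, 1/9)
  (0, 24/11)
  (9/43, 93/43)
  (3, 1)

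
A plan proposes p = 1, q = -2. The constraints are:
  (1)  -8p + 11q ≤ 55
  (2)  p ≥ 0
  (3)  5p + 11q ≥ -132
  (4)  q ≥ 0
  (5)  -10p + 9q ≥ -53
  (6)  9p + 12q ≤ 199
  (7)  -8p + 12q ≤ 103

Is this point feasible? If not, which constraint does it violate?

Constraint (4): q = -2, which is not ≥ 0. All other constraints are satisfied.

not feasible — violates (4)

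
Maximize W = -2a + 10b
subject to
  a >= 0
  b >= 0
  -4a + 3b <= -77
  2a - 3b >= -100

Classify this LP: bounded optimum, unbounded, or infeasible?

unbounded

From the feasible point (77/4, 0), moving in the direction (3, 2) keeps every constraint satisfied while W increases without bound.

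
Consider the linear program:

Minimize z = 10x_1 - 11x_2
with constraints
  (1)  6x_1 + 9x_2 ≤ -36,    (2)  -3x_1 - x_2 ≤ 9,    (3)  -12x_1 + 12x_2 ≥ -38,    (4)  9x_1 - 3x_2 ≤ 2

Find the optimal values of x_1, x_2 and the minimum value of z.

x_1 = -15/7, x_2 = -18/7, minimum z = 48/7

Corner points and z = 10x_1 - 11x_2:
  (-15/7, -18/7) → z = 48/7
  (-10/11, -112/33) → z = 932/33
  (-35/24, -37/8) → z = 871/24
  (-5/4, -53/12) → z = 433/12

At the optimal vertex, 6x_1 + 9x_2 = -36 and -3x_1 - x_2 = 9.
Solving simultaneously gives x_1 = -15/7, x_2 = -18/7.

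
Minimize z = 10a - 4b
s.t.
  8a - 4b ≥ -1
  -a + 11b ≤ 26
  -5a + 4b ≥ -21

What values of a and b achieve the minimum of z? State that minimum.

Extreme points and z = 10a - 4b:
  (31/28, 69/28) → z = 17/14
  (-22/3, -173/12) → z = -47/3
  (335/51, 151/51) → z = 2746/51

At the optimal vertex, 8a - 4b = -1 and -5a + 4b = -21.
Solving simultaneously gives a = -22/3, b = -173/12.

a = -22/3, b = -173/12, minimum z = -47/3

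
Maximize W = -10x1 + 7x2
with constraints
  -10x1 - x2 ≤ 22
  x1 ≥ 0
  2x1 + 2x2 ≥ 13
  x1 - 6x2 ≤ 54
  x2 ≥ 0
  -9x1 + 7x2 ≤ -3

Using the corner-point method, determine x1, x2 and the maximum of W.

Feasible corners and W = -10x1 + 7x2:
  (13/2, 0) → W = -65
  (97/32, 111/32) → W = -193/32
  (54, 0) → W = -540
The feasible region is unbounded (it extends along (6, 1), (7, 9)), but W strictly decreases along every unbounded feasible direction, so there is no improving ray and the maximum is attained at a vertex.

x1 = 97/32, x2 = 111/32, maximum W = -193/32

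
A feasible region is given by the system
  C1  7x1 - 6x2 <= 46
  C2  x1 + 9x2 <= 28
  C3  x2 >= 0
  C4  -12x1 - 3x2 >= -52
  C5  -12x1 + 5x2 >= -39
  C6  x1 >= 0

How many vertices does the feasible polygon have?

Pairwise boundary intersections that survive every other constraint:
  (128/35, 284/105)
  (0, 28/9)
  (13/4, 0)
  (0, 0)
  (377/96, 13/8)

5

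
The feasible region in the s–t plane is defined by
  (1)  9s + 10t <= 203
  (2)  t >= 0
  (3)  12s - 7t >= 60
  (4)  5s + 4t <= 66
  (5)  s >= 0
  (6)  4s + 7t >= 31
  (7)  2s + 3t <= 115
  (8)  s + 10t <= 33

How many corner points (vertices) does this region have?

Of the 28 pairwise boundary intersections, those satisfying every inequality are:
  (66/5, 0)
  (31/4, 0)
  (91/16, 33/28)
  (831/127, 336/127)
  (264/23, 99/46)

5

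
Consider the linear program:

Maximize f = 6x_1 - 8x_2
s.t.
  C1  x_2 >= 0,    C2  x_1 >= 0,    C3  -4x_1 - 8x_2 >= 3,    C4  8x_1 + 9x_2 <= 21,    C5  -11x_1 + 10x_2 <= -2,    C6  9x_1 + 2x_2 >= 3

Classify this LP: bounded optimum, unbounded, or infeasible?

infeasible

The boundaries x_2 = 0 and 8x_1 + 9x_2 = 21 meet at (21/8, 0), but that point violates -4x_1 - 8x_2 ≥ 3. Every candidate vertex is excluded by some other constraint, so the feasible region is empty.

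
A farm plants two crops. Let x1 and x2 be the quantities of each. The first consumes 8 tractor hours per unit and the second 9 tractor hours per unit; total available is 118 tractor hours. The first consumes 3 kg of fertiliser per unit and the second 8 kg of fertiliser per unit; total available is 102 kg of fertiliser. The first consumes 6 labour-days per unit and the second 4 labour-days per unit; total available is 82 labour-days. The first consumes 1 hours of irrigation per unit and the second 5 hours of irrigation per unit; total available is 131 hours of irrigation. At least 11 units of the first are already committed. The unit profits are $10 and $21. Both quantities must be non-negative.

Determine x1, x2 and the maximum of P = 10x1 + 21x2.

x1 = 11, x2 = 10/3, maximum P = 180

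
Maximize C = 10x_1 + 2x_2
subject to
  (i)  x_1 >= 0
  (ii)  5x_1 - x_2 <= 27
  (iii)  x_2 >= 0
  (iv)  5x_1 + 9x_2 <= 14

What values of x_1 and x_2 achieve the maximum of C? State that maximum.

x_1 = 14/5, x_2 = 0, maximum C = 28

Corner points and C = 10x_1 + 2x_2:
  (0, 0) → C = 0
  (0, 14/9) → C = 28/9
  (14/5, 0) → C = 28

At the optimal vertex, x_2 = 0 and 5x_1 + 9x_2 = 14.
Solving simultaneously gives x_1 = 14/5, x_2 = 0.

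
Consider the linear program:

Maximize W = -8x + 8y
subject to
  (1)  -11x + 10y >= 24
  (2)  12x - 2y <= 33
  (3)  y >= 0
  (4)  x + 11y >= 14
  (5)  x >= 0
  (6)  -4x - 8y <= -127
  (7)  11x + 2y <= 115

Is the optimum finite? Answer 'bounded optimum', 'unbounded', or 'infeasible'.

bounded optimum

Extreme points and W = -8x + 8y:
  (259/52, 174/13) → W = 874/13
  (148/23, 1017/46) → W = 2884/23
  (0, 127/8) → W = 127
  (0, 115/2) → W = 460
The feasible region has finitely many vertices and no improving ray; the maximum is 460 at (0, 115/2).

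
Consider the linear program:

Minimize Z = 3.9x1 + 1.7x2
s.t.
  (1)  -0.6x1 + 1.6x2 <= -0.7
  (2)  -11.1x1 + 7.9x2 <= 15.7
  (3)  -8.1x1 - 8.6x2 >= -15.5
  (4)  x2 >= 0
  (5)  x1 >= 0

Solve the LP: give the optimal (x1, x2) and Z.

Corner points and Z = 3.9x1 + 1.7x2:
  (1541/906, 121/604) → Z = 42123/6040
  (7/6, 0) → Z = 91/20
  (155/81, 0) → Z = 403/54

x1 = 7/6, x2 = 0, minimum Z = 91/20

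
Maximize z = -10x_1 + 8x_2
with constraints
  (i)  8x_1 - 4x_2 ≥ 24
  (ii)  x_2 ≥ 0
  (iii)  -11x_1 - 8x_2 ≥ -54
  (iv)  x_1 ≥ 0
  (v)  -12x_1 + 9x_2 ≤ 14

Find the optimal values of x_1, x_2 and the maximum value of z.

x_1 = 34/9, x_2 = 14/9, maximum z = -76/3

The binding constraints are 8x_1 - 4x_2 = 24 and -11x_1 - 8x_2 = -54.
Solving simultaneously gives x_1 = 34/9, x_2 = 14/9.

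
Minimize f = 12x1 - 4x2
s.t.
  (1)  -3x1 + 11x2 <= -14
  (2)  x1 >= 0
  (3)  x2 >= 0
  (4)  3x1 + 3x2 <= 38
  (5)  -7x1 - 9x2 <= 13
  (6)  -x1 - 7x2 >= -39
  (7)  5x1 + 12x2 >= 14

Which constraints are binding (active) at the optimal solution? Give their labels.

(1) and (3)

Feasible corners and f = 12x1 - 4x2:
  (14/3, 0) → f = 56
  (230/21, 12/7) → f = 872/7
  (38/3, 0) → f = 152

The minimum is at (14/3, 0). Substituting into each constraint, equality holds for (1) and (3); the remaining constraints have slack.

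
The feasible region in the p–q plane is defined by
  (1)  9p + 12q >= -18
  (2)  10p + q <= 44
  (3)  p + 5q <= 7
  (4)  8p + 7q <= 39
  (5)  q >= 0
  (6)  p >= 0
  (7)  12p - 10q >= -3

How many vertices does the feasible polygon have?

5

Of the 21 pairwise boundary intersections, those satisfying every inequality are:
  (213/49, 26/49)
  (22/5, 0)
  (11/14, 87/70)
  (0, 0)
  (0, 3/10)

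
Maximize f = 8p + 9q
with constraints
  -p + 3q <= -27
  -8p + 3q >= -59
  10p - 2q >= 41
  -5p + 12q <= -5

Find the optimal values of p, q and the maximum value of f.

Feasible corners and f = 8p + 9q:
  (32/7, -157/21) → f = -215/7
  (69/28, -229/28) → f = -1509/28
  (5/14, -131/7) → f = -1159/7

p = 32/7, q = -157/21, maximum f = -215/7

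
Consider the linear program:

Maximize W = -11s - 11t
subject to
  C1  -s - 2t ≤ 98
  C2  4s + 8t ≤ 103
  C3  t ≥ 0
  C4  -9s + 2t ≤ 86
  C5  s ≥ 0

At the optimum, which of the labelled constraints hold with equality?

Corner points and W = -11s - 11t:
  (103/4, 0) → W = -1133/4
  (0, 103/8) → W = -1133/8
  (0, 0) → W = 0

The maximum is at (0, 0). Substituting into each constraint, equality holds for C3 and C5; the remaining constraints have slack.

C3 and C5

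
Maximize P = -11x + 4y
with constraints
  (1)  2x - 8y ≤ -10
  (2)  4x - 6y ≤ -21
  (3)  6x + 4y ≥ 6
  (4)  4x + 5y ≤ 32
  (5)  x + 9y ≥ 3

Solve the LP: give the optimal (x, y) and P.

x = -7, y = 12, maximum P = 125

Corner points and P = -11x + 4y:
  (-12/13, 75/26) → P = 282/13
  (87/44, 53/11) → P = -109/44
  (-7, 12) → P = 125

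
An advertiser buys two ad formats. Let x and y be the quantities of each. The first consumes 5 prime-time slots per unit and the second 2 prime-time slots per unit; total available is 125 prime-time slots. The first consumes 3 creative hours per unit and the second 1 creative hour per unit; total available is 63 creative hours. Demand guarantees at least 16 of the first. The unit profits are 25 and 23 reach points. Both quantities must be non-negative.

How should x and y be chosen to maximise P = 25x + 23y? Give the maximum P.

x = 16, y = 15, maximum P = 745

The optimum lies where 3x + y = 63 and x = 16.
Solving simultaneously gives x = 16, y = 15.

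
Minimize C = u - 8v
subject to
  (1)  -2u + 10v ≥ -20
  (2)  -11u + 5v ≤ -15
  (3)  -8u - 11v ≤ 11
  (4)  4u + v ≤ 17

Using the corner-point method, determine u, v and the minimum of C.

u = 100/31, v = 127/31, minimum C = -916/31

Corner points and C = u - 8v:
  (55/51, -91/51) → C = 261/17
  (95/21, -23/21) → C = 93/7
  (110/161, -241/161) → C = 2038/161
  (100/31, 127/31) → C = -916/31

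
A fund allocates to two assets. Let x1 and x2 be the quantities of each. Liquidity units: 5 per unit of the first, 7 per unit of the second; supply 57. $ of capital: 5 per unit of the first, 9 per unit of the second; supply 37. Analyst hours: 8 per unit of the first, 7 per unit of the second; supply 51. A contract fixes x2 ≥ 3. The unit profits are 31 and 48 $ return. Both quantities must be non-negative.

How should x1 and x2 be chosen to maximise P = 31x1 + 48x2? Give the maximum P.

Vertices and P = 31x1 + 48x2:
  (0, 37/9) → P = 592/3
  (0, 3) → P = 144
  (2, 3) → P = 206

The optimum lies where 5x1 + 9x2 = 37 and x2 = 3.
Solving simultaneously gives x1 = 2, x2 = 3.

x1 = 2, x2 = 3, maximum P = 206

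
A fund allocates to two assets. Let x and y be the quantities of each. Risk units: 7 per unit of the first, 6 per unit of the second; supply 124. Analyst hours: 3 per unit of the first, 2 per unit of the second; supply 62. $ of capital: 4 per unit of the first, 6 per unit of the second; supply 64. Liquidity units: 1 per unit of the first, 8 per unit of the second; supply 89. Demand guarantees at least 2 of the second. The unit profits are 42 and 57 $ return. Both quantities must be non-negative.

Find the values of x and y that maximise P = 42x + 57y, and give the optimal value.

Feasible corners and P = 42x + 57y:
  (0, 32/3) → P = 608
  (0, 2) → P = 114
  (13, 2) → P = 660

x = 13, y = 2, maximum P = 660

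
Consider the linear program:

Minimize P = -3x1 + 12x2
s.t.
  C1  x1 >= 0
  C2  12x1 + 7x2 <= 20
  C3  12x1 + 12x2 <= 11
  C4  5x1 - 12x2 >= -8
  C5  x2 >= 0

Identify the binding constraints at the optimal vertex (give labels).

C3 and C5

Extreme points and P = -3x1 + 12x2:
  (0, 2/3) → P = 8
  (0, 0) → P = 0
  (3/17, 151/204) → P = 142/17
  (11/12, 0) → P = -11/4

The minimum is at (11/12, 0). Substituting into each constraint, equality holds for C3 and C5; the remaining constraints have slack.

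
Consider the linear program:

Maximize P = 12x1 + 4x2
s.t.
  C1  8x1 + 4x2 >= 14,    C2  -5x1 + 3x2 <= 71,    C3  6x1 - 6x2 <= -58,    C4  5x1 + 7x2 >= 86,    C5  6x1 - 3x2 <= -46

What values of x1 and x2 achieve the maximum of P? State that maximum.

x1 = 25, x2 = 196/3, maximum P = 1684/3

Extreme points and P = 12x1 + 4x2:
  (-239/50, 157/10) → P = 136/25
  (25, 196/3) → P = 1684/3
  (-64/57, 746/57) → P = 2216/57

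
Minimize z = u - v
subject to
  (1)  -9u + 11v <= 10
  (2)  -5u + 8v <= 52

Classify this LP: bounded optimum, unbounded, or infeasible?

unbounded

From the feasible point (492/17, 418/17), moving in the direction (-11, -9) keeps every constraint satisfied while z decreases without bound.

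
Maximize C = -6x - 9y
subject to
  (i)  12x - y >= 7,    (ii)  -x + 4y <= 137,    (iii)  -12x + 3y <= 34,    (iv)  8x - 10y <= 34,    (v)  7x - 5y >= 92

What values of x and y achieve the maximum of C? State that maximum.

Extreme points and C = -6x - 9y:
  (753/11, 565/11) → C = -873
  (1053/23, 1051/23) → C = -15777/23
  (25, 83/5) → C = -1497/5

At the optimal vertex, 8x - 10y = 34 and 7x - 5y = 92.
Solving simultaneously gives x = 25, y = 83/5.

x = 25, y = 83/5, maximum C = -1497/5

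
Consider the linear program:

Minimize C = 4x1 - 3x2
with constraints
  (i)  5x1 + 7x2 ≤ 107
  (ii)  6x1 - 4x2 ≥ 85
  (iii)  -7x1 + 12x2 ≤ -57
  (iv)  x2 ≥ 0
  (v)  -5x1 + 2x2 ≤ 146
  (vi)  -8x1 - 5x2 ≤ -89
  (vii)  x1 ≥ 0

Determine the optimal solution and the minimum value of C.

x1 = 33/2, x2 = 7/2, minimum C = 111/2

Feasible corners and C = 4x1 - 3x2:
  (33/2, 7/2) → C = 111/2
  (107/5, 0) → C = 428/5
  (85/6, 0) → C = 170/3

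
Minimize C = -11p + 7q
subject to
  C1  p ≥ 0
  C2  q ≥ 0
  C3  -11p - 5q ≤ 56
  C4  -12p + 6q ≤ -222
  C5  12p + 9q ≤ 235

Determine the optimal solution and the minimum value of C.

p = 235/12, q = 0, minimum C = -2585/12

Extreme points and C = -11p + 7q:
  (37/2, 0) → C = -407/2
  (235/12, 0) → C = -2585/12
  (284/15, 13/15) → C = -1011/5

The binding constraints are q = 0 and 12p + 9q = 235.
Solving simultaneously gives p = 235/12, q = 0.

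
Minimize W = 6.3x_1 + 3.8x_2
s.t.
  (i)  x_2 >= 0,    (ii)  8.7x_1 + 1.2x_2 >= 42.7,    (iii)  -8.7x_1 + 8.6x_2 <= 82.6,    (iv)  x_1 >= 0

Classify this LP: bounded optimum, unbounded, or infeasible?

bounded optimum

Corner points and W = 6.3x_1 + 3.8x_2:
  (427/87, 0) → W = 8967/290
  (1915/609, 179/14) → W = 69422/1015
The feasible region has finitely many vertices and no improving ray; the minimum is 8967/290 at (427/87, 0).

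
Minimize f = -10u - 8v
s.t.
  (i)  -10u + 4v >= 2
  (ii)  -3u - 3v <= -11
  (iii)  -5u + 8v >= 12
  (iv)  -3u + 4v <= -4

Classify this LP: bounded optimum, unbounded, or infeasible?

infeasible

The boundaries -10u + 4v = 2 and -3u - 3v = -11 meet at (19/21, 58/21), but that point violates -3u + 4v ≤ -4. Every candidate vertex is excluded by some other constraint, so the feasible region is empty.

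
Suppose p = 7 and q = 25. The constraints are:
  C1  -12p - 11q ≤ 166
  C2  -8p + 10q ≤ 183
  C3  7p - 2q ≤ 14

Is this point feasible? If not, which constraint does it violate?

Constraint C2: -8p + 10q = 194, which is not ≤ 183. All other constraints are satisfied.

not feasible — violates C2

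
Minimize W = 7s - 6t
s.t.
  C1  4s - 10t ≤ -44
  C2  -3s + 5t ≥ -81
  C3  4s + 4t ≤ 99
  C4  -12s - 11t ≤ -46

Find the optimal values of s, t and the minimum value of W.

s = -905/4, t = 251, minimum W = -12359/4

Extreme points and W = 7s - 6t:
  (407/28, 143/14) → W = 1133/28
  (-6/41, 178/41) → W = -1110/41
  (-905/4, 251) → W = -12359/4

At the optimal vertex, 4s + 4t = 99 and -12s - 11t = -46.
Solving simultaneously gives s = -905/4, t = 251.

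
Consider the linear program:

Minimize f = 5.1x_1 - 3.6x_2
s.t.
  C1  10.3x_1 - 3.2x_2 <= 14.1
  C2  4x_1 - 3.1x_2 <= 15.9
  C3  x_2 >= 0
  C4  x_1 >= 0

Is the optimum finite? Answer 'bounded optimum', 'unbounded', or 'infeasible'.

From the feasible point (141/103, 0), moving in the direction (0, 1) keeps every constraint satisfied while f decreases without bound.

unbounded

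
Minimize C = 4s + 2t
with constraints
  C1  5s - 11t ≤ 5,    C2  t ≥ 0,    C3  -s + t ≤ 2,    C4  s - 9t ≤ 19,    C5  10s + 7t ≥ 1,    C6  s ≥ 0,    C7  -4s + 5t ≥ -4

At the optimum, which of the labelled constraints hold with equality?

C5 and C6

Vertices and C = 4s + 2t:
  (1, 0) → C = 4
  (1/10, 0) → C = 2/5
  (0, 2) → C = 4
  (0, 1/7) → C = 2/7
The feasible region is unbounded (it extends along (1, 1), (5, 4)), but C strictly increases along every unbounded feasible direction, so there is no improving ray and the minimum is attained at a vertex.

The minimum is at (0, 1/7). Substituting into each constraint, equality holds for C5 and C6; the remaining constraints have slack.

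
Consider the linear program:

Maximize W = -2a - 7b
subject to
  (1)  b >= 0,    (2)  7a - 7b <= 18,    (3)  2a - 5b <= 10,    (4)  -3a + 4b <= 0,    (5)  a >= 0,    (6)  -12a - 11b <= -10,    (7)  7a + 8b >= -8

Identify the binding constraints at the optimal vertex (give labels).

(1) and (6)

Vertices and W = -2a - 7b:
  (18/7, 0) → W = -36/7
  (5/6, 0) → W = -5/3
  (72/7, 54/7) → W = -522/7
  (40/81, 10/27) → W = -290/81

The maximum is at (5/6, 0). Substituting into each constraint, equality holds for (1) and (6); the remaining constraints have slack.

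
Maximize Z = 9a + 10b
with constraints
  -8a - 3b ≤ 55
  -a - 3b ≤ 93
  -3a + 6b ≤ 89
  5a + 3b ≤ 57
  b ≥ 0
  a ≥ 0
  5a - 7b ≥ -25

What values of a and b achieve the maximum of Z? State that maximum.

Vertices and Z = 9a + 10b:
  (57/5, 0) → Z = 513/5
  (162/25, 41/5) → Z = 3508/25
  (0, 0) → Z = 0
  (0, 25/7) → Z = 250/7

The optimum lies where 5a + 3b = 57 and 5a - 7b = -25.
Solving simultaneously gives a = 162/25, b = 41/5.

a = 162/25, b = 41/5, maximum Z = 3508/25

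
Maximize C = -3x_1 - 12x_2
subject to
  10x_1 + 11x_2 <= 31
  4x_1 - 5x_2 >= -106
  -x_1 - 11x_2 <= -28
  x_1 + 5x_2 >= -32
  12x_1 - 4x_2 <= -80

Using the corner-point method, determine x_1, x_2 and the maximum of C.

x_1 = -1026/49, x_2 = 218/49, maximum C = 66/7

Feasible corners and C = -3x_1 - 12x_2:
  (-1011/94, 592/47) → C = -11175/94
  (-189/43, 293/43) → C = -2949/43
  (-1026/49, 218/49) → C = 66/7
  (-96/17, 52/17) → C = -336/17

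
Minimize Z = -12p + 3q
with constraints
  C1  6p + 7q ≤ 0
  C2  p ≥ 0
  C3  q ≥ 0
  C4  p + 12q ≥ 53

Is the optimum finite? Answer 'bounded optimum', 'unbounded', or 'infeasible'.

infeasible

The boundaries 6p + 7q = 0 and p = 0 meet at (0, 0), but that point violates p + 12q ≥ 53. Every candidate vertex is excluded by some other constraint, so the feasible region is empty.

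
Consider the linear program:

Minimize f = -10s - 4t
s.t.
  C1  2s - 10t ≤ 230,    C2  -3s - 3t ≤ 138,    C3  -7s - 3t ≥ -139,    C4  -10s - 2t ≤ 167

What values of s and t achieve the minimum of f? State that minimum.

The optimum lies where 2s - 10t = 230 and -7s - 3t = -139.
Solving simultaneously gives s = 520/19, t = -333/19.

s = 520/19, t = -333/19, minimum f = -3868/19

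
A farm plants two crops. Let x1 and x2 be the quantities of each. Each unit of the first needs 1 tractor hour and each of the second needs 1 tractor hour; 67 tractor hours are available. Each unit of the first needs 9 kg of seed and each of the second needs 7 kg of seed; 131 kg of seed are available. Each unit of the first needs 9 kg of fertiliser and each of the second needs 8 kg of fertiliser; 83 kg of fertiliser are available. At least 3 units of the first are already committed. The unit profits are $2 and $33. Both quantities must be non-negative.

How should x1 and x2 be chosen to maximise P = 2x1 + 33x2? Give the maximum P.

x1 = 3, x2 = 7, maximum P = 237

Extreme points and P = 2x1 + 33x2:
  (83/9, 0) → P = 166/9
  (3, 0) → P = 6
  (3, 7) → P = 237

The optimum lies where 9x1 + 8x2 = 83 and x1 = 3.
Solving simultaneously gives x1 = 3, x2 = 7.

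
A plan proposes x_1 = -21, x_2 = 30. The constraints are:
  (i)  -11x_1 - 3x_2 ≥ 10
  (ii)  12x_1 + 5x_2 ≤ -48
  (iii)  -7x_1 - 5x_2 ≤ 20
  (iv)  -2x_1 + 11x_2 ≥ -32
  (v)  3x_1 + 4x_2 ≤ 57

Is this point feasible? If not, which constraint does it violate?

(i): 141 ≥ 10 ✓
(ii): -102 ≤ -48 ✓
(iii): -3 ≤ 20 ✓
(iv): 372 ≥ -32 ✓
(v): 57 ≤ 57 ✓

feasible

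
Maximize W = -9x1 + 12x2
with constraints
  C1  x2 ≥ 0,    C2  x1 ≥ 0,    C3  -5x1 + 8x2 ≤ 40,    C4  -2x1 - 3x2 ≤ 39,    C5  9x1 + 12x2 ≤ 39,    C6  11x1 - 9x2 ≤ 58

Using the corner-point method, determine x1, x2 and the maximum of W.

Vertices and W = -9x1 + 12x2:
  (0, 0) → W = 0
  (13/3, 0) → W = -39
  (0, 13/4) → W = 39

The optimum lies where x1 = 0 and 9x1 + 12x2 = 39.
Solving simultaneously gives x1 = 0, x2 = 13/4.

x1 = 0, x2 = 13/4, maximum W = 39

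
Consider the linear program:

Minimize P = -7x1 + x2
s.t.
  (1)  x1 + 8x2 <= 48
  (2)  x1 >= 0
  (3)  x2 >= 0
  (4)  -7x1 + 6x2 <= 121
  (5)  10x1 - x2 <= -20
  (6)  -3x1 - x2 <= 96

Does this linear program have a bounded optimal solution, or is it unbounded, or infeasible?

infeasible

The boundaries x1 + 8x2 = 48 and x1 = 0 meet at (0, 6), but that point violates 10x1 - x2 ≤ -20. Every candidate vertex is excluded by some other constraint, so the feasible region is empty.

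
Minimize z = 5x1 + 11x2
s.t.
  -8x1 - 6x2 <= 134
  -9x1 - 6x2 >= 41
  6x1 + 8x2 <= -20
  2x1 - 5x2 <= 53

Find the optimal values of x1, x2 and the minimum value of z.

x1 = -88/13, x2 = -173/13, minimum z = -2343/13

Feasible corners and z = 5x1 + 11x2:
  (-34, 23) → z = 83
  (-88/13, -173/13) → z = -2343/13
  (-52/9, 11/6) → z = -157/18
  (113/57, -559/57) → z = -5584/57

The binding constraints are -8x1 - 6x2 = 134 and 2x1 - 5x2 = 53.
Solving simultaneously gives x1 = -88/13, x2 = -173/13.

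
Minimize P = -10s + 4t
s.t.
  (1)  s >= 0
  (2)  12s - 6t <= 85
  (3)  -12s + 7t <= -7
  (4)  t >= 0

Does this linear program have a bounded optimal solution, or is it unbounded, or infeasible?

Extreme points and P = -10s + 4t:
  (553/12, 78) → P = -893/6
  (85/12, 0) → P = -425/6
  (7/12, 0) → P = -35/6
The feasible region has finitely many vertices and no improving ray; the minimum is -893/6 at (553/12, 78).

bounded optimum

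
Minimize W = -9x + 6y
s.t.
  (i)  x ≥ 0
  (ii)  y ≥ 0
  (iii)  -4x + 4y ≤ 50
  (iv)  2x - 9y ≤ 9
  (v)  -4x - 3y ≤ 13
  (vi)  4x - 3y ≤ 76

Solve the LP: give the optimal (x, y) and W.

Extreme points and W = -9x + 6y:
  (0, 0) → W = 0
  (0, 25/2) → W = 75
  (9/2, 0) → W = -81/2
  (227/2, 126) → W = -531/2
  (219/10, 58/15) → W = -1739/10

The optimum lies where -4x + 4y = 50 and 4x - 3y = 76.
Solving simultaneously gives x = 227/2, y = 126.

x = 227/2, y = 126, minimum W = -531/2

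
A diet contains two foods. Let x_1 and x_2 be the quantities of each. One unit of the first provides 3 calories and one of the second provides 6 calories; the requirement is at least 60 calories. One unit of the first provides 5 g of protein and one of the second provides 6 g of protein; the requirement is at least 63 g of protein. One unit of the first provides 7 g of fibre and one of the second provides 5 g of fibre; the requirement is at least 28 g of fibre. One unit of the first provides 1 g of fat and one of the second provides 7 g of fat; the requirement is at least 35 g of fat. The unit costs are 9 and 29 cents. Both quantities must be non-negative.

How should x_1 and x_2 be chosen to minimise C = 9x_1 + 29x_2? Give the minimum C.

Corner points and C = 9x_1 + 29x_2:
  (0, 21/2) → C = 609/2
  (35, 0) → C = 315
  (3/2, 37/4) → C = 1127/4
  (14, 3) → C = 213
The feasible region is unbounded (it extends along (0, 1), (1, 0)), but C strictly increases along every unbounded feasible direction, so there is no improving ray and the minimum is attained at a vertex.

x_1 = 14, x_2 = 3, minimum C = 213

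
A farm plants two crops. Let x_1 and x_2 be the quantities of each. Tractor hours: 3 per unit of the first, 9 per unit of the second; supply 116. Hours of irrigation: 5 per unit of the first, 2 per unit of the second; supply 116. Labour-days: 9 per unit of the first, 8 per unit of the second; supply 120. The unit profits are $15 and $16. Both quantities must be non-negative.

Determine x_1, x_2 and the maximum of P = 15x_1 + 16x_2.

x_1 = 8/3, x_2 = 12, maximum P = 232

The binding constraints are 3x_1 + 9x_2 = 116 and 9x_1 + 8x_2 = 120.
Solving simultaneously gives x_1 = 8/3, x_2 = 12.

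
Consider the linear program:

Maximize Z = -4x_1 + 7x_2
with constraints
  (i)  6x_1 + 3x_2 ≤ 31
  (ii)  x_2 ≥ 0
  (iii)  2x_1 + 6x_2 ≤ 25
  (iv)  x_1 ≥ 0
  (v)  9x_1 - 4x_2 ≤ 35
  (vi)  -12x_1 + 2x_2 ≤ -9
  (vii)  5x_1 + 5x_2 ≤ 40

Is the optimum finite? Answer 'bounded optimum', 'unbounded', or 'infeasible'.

bounded optimum

Extreme points and Z = -4x_1 + 7x_2:
  (37/10, 44/15) → Z = 86/15
  (229/51, 23/17) → Z = -433/51
  (35/9, 0) → Z = -140/9
  (3/4, 0) → Z = -3
  (26/19, 141/38) → Z = 41/2
The feasible region has finitely many vertices and no improving ray; the maximum is 41/2 at (26/19, 141/38).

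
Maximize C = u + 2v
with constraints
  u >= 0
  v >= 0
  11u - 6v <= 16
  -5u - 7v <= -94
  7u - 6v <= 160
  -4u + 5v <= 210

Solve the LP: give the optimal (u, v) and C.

u = 1340/31, v = 2374/31, maximum C = 6088/31

Extreme points and C = u + 2v:
  (0, 94/7) → C = 188/7
  (0, 42) → C = 84
  (676/107, 954/107) → C = 2584/107
  (1340/31, 2374/31) → C = 6088/31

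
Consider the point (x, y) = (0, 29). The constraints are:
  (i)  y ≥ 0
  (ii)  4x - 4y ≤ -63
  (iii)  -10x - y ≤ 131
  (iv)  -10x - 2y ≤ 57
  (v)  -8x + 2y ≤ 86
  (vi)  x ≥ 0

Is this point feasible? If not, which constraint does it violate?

(i): 29 ≥ 0 ✓
(ii): -116 ≤ -63 ✓
(iii): -29 ≤ 131 ✓
(iv): -58 ≤ 57 ✓
(v): 58 ≤ 86 ✓
(vi): 0 ≥ 0 ✓

feasible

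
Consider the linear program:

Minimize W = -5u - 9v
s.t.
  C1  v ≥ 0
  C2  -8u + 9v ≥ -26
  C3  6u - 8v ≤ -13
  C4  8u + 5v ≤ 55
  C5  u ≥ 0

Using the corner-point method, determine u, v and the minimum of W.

u = 0, v = 11, minimum W = -99

Vertices and W = -5u - 9v:
  (375/94, 217/47) → W = -123/2
  (0, 13/8) → W = -117/8
  (0, 11) → W = -99

At the optimal vertex, 8u + 5v = 55 and u = 0.
Solving simultaneously gives u = 0, v = 11.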